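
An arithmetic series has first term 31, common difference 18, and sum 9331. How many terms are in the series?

Using S = n/2 × [2a + (n-1)d]
9331 = n/2 × [2(31) + (n-1)(18)]
9331 = n/2 × [62 + 18n - 18]
18662 = n × [44 + 18n]
18n² + (44)n - 18662 = 0
Discriminant: Δ = (44)² - 4(18)(-18662) = 1936 + 1343664 = 1345600
√Δ = 1160
n = [-(44) + √Δ] / (2·18) = (-44 + 1160) / 36 = 1116 / 36 = 31
(The negative root is discarded since n must be a positive integer.)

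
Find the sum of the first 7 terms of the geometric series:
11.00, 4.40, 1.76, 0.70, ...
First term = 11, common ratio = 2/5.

Sₙ = a(1 - rⁿ) / (1 - r)
S_7 = 11(1 - (2/5)^7) / (1 - (2/5))
S_7 = 11(1 - (128/78125)) / (3/5)
S_7 = 285989/15625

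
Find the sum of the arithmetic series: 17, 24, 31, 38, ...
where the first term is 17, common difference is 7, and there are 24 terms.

Sₙ = n/2 × (first + last)
Last term = a + (n-1)d = 17 + (24-1)×7 = 178
S_24 = 24/2 × (17 + 178)
S_24 = 24/2 × 195 = 2340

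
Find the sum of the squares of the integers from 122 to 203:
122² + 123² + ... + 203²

Use ∑_{k=1}^{n} k² = n(n+1)(2n+1)/6, then subtract the first 121 terms.
∑_{k=1}^{203} k² = 203×204×407/6 = 2809114
∑_{k=1}^{121} k² = 121×122×243/6 = 597861
∑_{k=122}^{203} k² = 2809114 - 597861 = 2211253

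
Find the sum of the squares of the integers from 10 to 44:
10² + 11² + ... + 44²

Use ∑_{k=1}^{n} k² = n(n+1)(2n+1)/6, then subtract the first 9 terms.
∑_{k=1}^{44} k² = 44×45×89/6 = 29370
∑_{k=1}^{9} k² = 9×10×19/6 = 285
∑_{k=10}^{44} k² = 29370 - 285 = 29085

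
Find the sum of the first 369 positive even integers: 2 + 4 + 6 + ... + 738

Sum of first n even numbers = n(n+1)
= 369×370
= 136530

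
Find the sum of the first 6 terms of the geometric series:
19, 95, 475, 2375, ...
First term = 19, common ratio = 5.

Sₙ = a(1 - rⁿ) / (1 - r)
S_6 = 19(1 - 5^6) / (1 - 5)
S_6 = 19(1 - 15625) / (-4)
S_6 = 74214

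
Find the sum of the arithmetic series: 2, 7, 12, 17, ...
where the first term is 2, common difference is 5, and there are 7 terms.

Sₙ = n/2 × (first + last)
Last term = a + (n-1)d = 2 + (7-1)×5 = 32
S_7 = 7/2 × (2 + 32)
S_7 = 7/2 × 34 = 119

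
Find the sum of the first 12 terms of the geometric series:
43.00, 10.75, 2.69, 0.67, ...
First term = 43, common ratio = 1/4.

Sₙ = a(1 - rⁿ) / (1 - r)
S_12 = 43(1 - (1/4)^12) / (1 - (1/4))
S_12 = 43(1 - (1/16777216)) / (3/4)
S_12 = 240473415/4194304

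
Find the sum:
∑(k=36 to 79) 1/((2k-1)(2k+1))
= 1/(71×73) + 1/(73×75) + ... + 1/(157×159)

Partial fractions: 1/((2k-1)(2k+1)) = (1/2)[1/(2k-1) - 1/(2k+1)]
The series telescopes:
= (1/2)[1/71 - 1/159]
= 44/11289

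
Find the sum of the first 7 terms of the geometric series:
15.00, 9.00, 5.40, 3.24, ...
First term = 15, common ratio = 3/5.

Sₙ = a(1 - rⁿ) / (1 - r)
S_7 = 15(1 - (3/5)^7) / (1 - (3/5))
S_7 = 15(1 - (2187/78125)) / (2/5)
S_7 = 113907/3125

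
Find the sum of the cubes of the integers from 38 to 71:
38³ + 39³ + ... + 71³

Use ∑_{k=1}^{n} k³ = [n(n+1)/2]², then subtract the first 37 terms.
∑_{k=1}^{71} k³ = [71×72/2]² = 2556² = 6533136
∑_{k=1}^{37} k³ = [37×38/2]² = 703² = 494209
∑_{k=38}^{71} k³ = 6533136 - 494209 = 6038927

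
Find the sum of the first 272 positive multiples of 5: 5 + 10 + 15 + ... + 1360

Factor out 5: = 5(1 + 2 + ... + 272) = 5 × n(n+1)/2
= 5 × 272×273/2
= 5 × 37128
= 185640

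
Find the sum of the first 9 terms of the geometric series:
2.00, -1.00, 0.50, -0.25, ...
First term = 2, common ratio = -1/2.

Sₙ = a(1 - rⁿ) / (1 - r)
S_9 = 2(1 - (-1/2)^9) / (1 - (-1/2))
S_9 = 2(1 - (-1/512)) / (3/2)
S_9 = 171/128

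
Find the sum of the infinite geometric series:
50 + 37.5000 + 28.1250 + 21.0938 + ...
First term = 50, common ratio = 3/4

For |r| < 1, S = a / (1 - r)
S = 50 / (1 - (3/4))
S = 50 / (1/4)
S = 200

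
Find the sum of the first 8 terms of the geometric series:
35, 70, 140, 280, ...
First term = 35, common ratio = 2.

Sₙ = a(1 - rⁿ) / (1 - r)
S_8 = 35(1 - 2^8) / (1 - 2)
S_8 = 35(1 - 256) / (-1)
S_8 = 8925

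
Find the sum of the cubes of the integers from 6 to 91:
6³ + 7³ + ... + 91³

Use ∑_{k=1}^{n} k³ = [n(n+1)/2]², then subtract the first 5 terms.
∑_{k=1}^{91} k³ = [91×92/2]² = 4186² = 17522596
∑_{k=1}^{5} k³ = [5×6/2]² = 15² = 225
∑_{k=6}^{91} k³ = 17522596 - 225 = 17522371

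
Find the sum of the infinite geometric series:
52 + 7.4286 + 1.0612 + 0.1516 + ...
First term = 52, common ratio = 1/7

For |r| < 1, S = a / (1 - r)
S = 52 / (1 - (1/7))
S = 52 / (6/7)
S = 182/3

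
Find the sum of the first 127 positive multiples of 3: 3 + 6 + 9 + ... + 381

Factor out 3: = 3(1 + 2 + ... + 127) = 3 × n(n+1)/2
= 3 × 127×128/2
= 3 × 8128
= 24384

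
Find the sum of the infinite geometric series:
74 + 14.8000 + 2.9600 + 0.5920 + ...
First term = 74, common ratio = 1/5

For |r| < 1, S = a / (1 - r)
S = 74 / (1 - (1/5))
S = 74 / (4/5)
S = 185/2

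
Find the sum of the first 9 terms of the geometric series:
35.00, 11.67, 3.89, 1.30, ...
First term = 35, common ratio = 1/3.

Sₙ = a(1 - rⁿ) / (1 - r)
S_9 = 35(1 - (1/3)^9) / (1 - (1/3))
S_9 = 35(1 - (1/19683)) / (2/3)
S_9 = 344435/6561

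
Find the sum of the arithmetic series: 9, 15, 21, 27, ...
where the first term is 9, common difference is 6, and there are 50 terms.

Sₙ = n/2 × (first + last)
Last term = a + (n-1)d = 9 + (50-1)×6 = 303
S_50 = 50/2 × (9 + 303)
S_50 = 50/2 × 312 = 7800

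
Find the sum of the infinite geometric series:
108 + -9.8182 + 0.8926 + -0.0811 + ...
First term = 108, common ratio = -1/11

For |r| < 1, S = a / (1 - r)
S = 108 / (1 - (-1/11))
S = 108 / (12/11)
S = 99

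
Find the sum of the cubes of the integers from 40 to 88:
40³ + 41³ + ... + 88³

Use ∑_{k=1}^{n} k³ = [n(n+1)/2]², then subtract the first 39 terms.
∑_{k=1}^{88} k³ = [88×89/2]² = 3916² = 15335056
∑_{k=1}^{39} k³ = [39×40/2]² = 780² = 608400
∑_{k=40}^{88} k³ = 15335056 - 608400 = 14726656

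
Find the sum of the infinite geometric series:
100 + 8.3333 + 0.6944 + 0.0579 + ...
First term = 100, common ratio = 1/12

For |r| < 1, S = a / (1 - r)
S = 100 / (1 - (1/12))
S = 100 / (11/12)
S = 1200/11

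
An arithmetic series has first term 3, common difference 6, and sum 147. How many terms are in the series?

Using S = n/2 × [2a + (n-1)d]
147 = n/2 × [2(3) + (n-1)(6)]
147 = n/2 × [6 + 6n - 6]
294 = n × [0 + 6n]
6n² + (0)n - 294 = 0
Discriminant: Δ = (0)² - 4(6)(-294) = 0 + 7056 = 7056
√Δ = 84
n = [-(0) + √Δ] / (2·6) = (0 + 84) / 12 = 84 / 12 = 7
(The negative root is discarded since n must be a positive integer.)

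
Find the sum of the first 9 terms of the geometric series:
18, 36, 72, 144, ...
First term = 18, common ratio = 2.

Sₙ = a(1 - rⁿ) / (1 - r)
S_9 = 18(1 - 2^9) / (1 - 2)
S_9 = 18(1 - 512) / (-1)
S_9 = 9198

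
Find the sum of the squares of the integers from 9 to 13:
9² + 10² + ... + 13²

Use ∑_{k=1}^{n} k² = n(n+1)(2n+1)/6, then subtract the first 8 terms.
∑_{k=1}^{13} k² = 13×14×27/6 = 819
∑_{k=1}^{8} k² = 8×9×17/6 = 204
∑_{k=9}^{13} k² = 819 - 204 = 615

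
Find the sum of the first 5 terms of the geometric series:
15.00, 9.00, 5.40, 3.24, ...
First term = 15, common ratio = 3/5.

Sₙ = a(1 - rⁿ) / (1 - r)
S_5 = 15(1 - (3/5)^5) / (1 - (3/5))
S_5 = 15(1 - (243/3125)) / (2/5)
S_5 = 4323/125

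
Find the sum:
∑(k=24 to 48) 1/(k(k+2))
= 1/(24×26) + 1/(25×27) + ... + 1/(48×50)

Partial fractions: 1/(k(k+2)) = (1/2)[1/k - 1/(k+2)]
Telescoping leaves the first two and last two terms:
= (1/2)[1/24 + 1/25 - 1/49 - 1/50]
= 1213/58800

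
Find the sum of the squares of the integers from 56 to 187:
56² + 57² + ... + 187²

Use ∑_{k=1}^{n} k² = n(n+1)(2n+1)/6, then subtract the first 55 terms.
∑_{k=1}^{187} k² = 187×188×375/6 = 2197250
∑_{k=1}^{55} k² = 55×56×111/6 = 56980
∑_{k=56}^{187} k² = 2197250 - 56980 = 2140270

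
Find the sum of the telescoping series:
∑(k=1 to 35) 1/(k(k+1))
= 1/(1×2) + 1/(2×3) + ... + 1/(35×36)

Partial fractions: 1/(k(k+1)) = 1/k - 1/(k+1)
The series telescopes:
= (1/1 - 1/2) + (1/2 - 1/3) + ... + (1/35 - 1/36)
= 1/1 - 1/36
= 35/36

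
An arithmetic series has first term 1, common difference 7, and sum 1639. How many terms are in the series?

Using S = n/2 × [2a + (n-1)d]
1639 = n/2 × [2(1) + (n-1)(7)]
1639 = n/2 × [2 + 7n - 7]
3278 = n × [-5 + 7n]
7n² + (-5)n - 3278 = 0
Discriminant: Δ = (-5)² - 4(7)(-3278) = 25 + 91784 = 91809
√Δ = 303
n = [-(-5) + √Δ] / (2·7) = (5 + 303) / 14 = 308 / 14 = 22
(The negative root is discarded since n must be a positive integer.)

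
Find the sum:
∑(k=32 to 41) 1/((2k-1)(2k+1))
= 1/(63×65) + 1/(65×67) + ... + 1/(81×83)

Partial fractions: 1/((2k-1)(2k+1)) = (1/2)[1/(2k-1) - 1/(2k+1)]
The series telescopes:
= (1/2)[1/63 - 1/83]
= 10/5229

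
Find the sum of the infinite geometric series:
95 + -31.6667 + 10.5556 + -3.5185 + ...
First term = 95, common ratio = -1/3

For |r| < 1, S = a / (1 - r)
S = 95 / (1 - (-1/3))
S = 95 / (4/3)
S = 285/4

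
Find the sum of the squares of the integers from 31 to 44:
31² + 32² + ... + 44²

Use ∑_{k=1}^{n} k² = n(n+1)(2n+1)/6, then subtract the first 30 terms.
∑_{k=1}^{44} k² = 44×45×89/6 = 29370
∑_{k=1}^{30} k² = 30×31×61/6 = 9455
∑_{k=31}^{44} k² = 29370 - 9455 = 19915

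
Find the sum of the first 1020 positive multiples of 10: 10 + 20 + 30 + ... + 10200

Factor out 10: = 10(1 + 2 + ... + 1020) = 10 × n(n+1)/2
= 10 × 1020×1021/2
= 10 × 520710
= 5207100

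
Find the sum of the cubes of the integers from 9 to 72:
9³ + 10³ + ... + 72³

Use ∑_{k=1}^{n} k³ = [n(n+1)/2]², then subtract the first 8 terms.
∑_{k=1}^{72} k³ = [72×73/2]² = 2628² = 6906384
∑_{k=1}^{8} k³ = [8×9/2]² = 36² = 1296
∑_{k=9}^{72} k³ = 6906384 - 1296 = 6905088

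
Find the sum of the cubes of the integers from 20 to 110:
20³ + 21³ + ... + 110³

Use ∑_{k=1}^{n} k³ = [n(n+1)/2]², then subtract the first 19 terms.
∑_{k=1}^{110} k³ = [110×111/2]² = 6105² = 37271025
∑_{k=1}^{19} k³ = [19×20/2]² = 190² = 36100
∑_{k=20}^{110} k³ = 37271025 - 36100 = 37234925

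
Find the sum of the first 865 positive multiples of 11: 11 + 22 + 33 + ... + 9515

Factor out 11: = 11(1 + 2 + ... + 865) = 11 × n(n+1)/2
= 11 × 865×866/2
= 11 × 374545
= 4119995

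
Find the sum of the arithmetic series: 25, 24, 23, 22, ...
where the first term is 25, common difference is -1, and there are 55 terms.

Sₙ = n/2 × (first + last)
Last term = a + (n-1)d = 25 + (55-1)×(-1) = -29
S_55 = 55/2 × (25 + (-29))
S_55 = 55/2 × (-4) = -110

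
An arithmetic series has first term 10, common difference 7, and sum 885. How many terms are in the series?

Using S = n/2 × [2a + (n-1)d]
885 = n/2 × [2(10) + (n-1)(7)]
885 = n/2 × [20 + 7n - 7]
1770 = n × [13 + 7n]
7n² + (13)n - 1770 = 0
Discriminant: Δ = (13)² - 4(7)(-1770) = 169 + 49560 = 49729
√Δ = 223
n = [-(13) + √Δ] / (2·7) = (-13 + 223) / 14 = 210 / 14 = 15
(The negative root is discarded since n must be a positive integer.)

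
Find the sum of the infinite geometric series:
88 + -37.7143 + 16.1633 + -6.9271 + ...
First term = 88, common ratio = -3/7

For |r| < 1, S = a / (1 - r)
S = 88 / (1 - (-3/7))
S = 88 / (10/7)
S = 308/5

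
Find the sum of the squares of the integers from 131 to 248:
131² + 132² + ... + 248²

Use ∑_{k=1}^{n} k² = n(n+1)(2n+1)/6, then subtract the first 130 terms.
∑_{k=1}^{248} k² = 248×249×497/6 = 5115124
∑_{k=1}^{130} k² = 130×131×261/6 = 740805
∑_{k=131}^{248} k² = 5115124 - 740805 = 4374319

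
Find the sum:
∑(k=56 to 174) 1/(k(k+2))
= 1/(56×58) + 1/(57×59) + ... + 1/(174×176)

Partial fractions: 1/(k(k+2)) = (1/2)[1/k - 1/(k+2)]
Telescoping leaves the first two and last two terms:
= (1/2)[1/56 + 1/57 - 1/175 - 1/176]
= 42143/3511200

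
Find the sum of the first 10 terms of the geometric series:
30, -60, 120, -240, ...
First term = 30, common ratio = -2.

Sₙ = a(1 - rⁿ) / (1 - r)
S_10 = 30(1 - (-2)^10) / (1 - (-2))
S_10 = 30(1 - 1024) / (3)
S_10 = -10230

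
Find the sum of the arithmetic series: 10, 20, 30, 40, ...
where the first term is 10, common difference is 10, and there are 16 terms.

Sₙ = n/2 × (first + last)
Last term = a + (n-1)d = 10 + (16-1)×10 = 160
S_16 = 16/2 × (10 + 160)
S_16 = 16/2 × 170 = 1360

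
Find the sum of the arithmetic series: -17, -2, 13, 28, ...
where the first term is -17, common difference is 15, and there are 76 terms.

Sₙ = n/2 × (first + last)
Last term = a + (n-1)d = -17 + (76-1)×15 = 1108
S_76 = 76/2 × (-17 + 1108)
S_76 = 76/2 × 1091 = 41458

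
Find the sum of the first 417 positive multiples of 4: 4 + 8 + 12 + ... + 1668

Factor out 4: = 4(1 + 2 + ... + 417) = 4 × n(n+1)/2
= 4 × 417×418/2
= 4 × 87153
= 348612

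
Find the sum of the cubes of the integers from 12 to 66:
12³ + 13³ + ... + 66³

Use ∑_{k=1}^{n} k³ = [n(n+1)/2]², then subtract the first 11 terms.
∑_{k=1}^{66} k³ = [66×67/2]² = 2211² = 4888521
∑_{k=1}^{11} k³ = [11×12/2]² = 66² = 4356
∑_{k=12}^{66} k³ = 4888521 - 4356 = 4884165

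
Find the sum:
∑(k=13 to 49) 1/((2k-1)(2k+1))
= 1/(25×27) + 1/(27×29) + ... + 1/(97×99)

Partial fractions: 1/((2k-1)(2k+1)) = (1/2)[1/(2k-1) - 1/(2k+1)]
The series telescopes:
= (1/2)[1/25 - 1/99]
= 37/2475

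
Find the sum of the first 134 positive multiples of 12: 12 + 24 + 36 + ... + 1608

Factor out 12: = 12(1 + 2 + ... + 134) = 12 × n(n+1)/2
= 12 × 134×135/2
= 12 × 9045
= 108540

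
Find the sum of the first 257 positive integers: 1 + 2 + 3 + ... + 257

Formula: ∑k = n(n+1)/2
= 257×258/2
= 66306/2
= 33153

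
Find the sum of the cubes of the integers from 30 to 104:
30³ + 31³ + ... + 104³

Use ∑_{k=1}^{n} k³ = [n(n+1)/2]², then subtract the first 29 terms.
∑_{k=1}^{104} k³ = [104×105/2]² = 5460² = 29811600
∑_{k=1}^{29} k³ = [29×30/2]² = 435² = 189225
∑_{k=30}^{104} k³ = 29811600 - 189225 = 29622375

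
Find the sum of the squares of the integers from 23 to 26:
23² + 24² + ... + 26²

Use ∑_{k=1}^{n} k² = n(n+1)(2n+1)/6, then subtract the first 22 terms.
∑_{k=1}^{26} k² = 26×27×53/6 = 6201
∑_{k=1}^{22} k² = 22×23×45/6 = 3795
∑_{k=23}^{26} k² = 6201 - 3795 = 2406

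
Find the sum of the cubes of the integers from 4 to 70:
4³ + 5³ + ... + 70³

Use ∑_{k=1}^{n} k³ = [n(n+1)/2]², then subtract the first 3 terms.
∑_{k=1}^{70} k³ = [70×71/2]² = 2485² = 6175225
∑_{k=1}^{3} k³ = [3×4/2]² = 6² = 36
∑_{k=4}^{70} k³ = 6175225 - 36 = 6175189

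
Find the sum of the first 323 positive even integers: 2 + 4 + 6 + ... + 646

Sum of first n even numbers = n(n+1)
= 323×324
= 104652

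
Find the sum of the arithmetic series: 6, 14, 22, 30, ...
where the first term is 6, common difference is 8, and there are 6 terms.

Sₙ = n/2 × (first + last)
Last term = a + (n-1)d = 6 + (6-1)×8 = 46
S_6 = 6/2 × (6 + 46)
S_6 = 6/2 × 52 = 156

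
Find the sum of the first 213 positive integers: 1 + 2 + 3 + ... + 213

Formula: ∑k = n(n+1)/2
= 213×214/2
= 45582/2
= 22791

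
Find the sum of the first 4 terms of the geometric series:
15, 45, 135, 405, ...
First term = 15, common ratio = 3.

Sₙ = a(1 - rⁿ) / (1 - r)
S_4 = 15(1 - 3^4) / (1 - 3)
S_4 = 15(1 - 81) / (-2)
S_4 = 600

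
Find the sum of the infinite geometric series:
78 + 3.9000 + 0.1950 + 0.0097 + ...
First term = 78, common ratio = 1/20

For |r| < 1, S = a / (1 - r)
S = 78 / (1 - (1/20))
S = 78 / (19/20)
S = 1560/19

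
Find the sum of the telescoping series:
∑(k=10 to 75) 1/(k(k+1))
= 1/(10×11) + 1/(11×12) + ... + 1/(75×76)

Partial fractions: 1/(k(k+1)) = 1/k - 1/(k+1)
The series telescopes:
= (1/10 - 1/11) + (1/11 - 1/12) + ... + (1/75 - 1/76)
= 1/10 - 1/76
= 33/380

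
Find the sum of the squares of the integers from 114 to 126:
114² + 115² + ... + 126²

Use ∑_{k=1}^{n} k² = n(n+1)(2n+1)/6, then subtract the first 113 terms.
∑_{k=1}^{126} k² = 126×127×253/6 = 674751
∑_{k=1}^{113} k² = 113×114×227/6 = 487369
∑_{k=114}^{126} k² = 674751 - 487369 = 187382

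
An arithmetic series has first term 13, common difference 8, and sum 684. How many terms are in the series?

Using S = n/2 × [2a + (n-1)d]
684 = n/2 × [2(13) + (n-1)(8)]
684 = n/2 × [26 + 8n - 8]
1368 = n × [18 + 8n]
8n² + (18)n - 1368 = 0
Discriminant: Δ = (18)² - 4(8)(-1368) = 324 + 43776 = 44100
√Δ = 210
n = [-(18) + √Δ] / (2·8) = (-18 + 210) / 16 = 192 / 16 = 12
(The negative root is discarded since n must be a positive integer.)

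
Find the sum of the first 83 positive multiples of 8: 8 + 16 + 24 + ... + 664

Factor out 8: = 8(1 + 2 + ... + 83) = 8 × n(n+1)/2
= 8 × 83×84/2
= 8 × 3486
= 27888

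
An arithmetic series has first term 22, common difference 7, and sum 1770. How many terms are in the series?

Using S = n/2 × [2a + (n-1)d]
1770 = n/2 × [2(22) + (n-1)(7)]
1770 = n/2 × [44 + 7n - 7]
3540 = n × [37 + 7n]
7n² + (37)n - 3540 = 0
Discriminant: Δ = (37)² - 4(7)(-3540) = 1369 + 99120 = 100489
√Δ = 317
n = [-(37) + √Δ] / (2·7) = (-37 + 317) / 14 = 280 / 14 = 20
(The negative root is discarded since n must be a positive integer.)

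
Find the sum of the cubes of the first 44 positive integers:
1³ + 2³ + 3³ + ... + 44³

Formula: ∑k³ = [n(n+1)/2]²
= [44×45/2]²
= 990²
= 980100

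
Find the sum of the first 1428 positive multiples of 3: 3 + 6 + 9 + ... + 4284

Factor out 3: = 3(1 + 2 + ... + 1428) = 3 × n(n+1)/2
= 3 × 1428×1429/2
= 3 × 1020306
= 3060918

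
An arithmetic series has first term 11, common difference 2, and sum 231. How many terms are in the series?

Using S = n/2 × [2a + (n-1)d]
231 = n/2 × [2(11) + (n-1)(2)]
231 = n/2 × [22 + 2n - 2]
462 = n × [20 + 2n]
2n² + (20)n - 462 = 0
Discriminant: Δ = (20)² - 4(2)(-462) = 400 + 3696 = 4096
√Δ = 64
n = [-(20) + √Δ] / (2·2) = (-20 + 64) / 4 = 44 / 4 = 11
(The negative root is discarded since n must be a positive integer.)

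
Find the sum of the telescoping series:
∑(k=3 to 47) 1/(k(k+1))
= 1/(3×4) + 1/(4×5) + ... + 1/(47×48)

Partial fractions: 1/(k(k+1)) = 1/k - 1/(k+1)
The series telescopes:
= (1/3 - 1/4) + (1/4 - 1/5) + ... + (1/47 - 1/48)
= 1/3 - 1/48
= 5/16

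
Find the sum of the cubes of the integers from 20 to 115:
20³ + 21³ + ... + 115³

Use ∑_{k=1}^{n} k³ = [n(n+1)/2]², then subtract the first 19 terms.
∑_{k=1}^{115} k³ = [115×116/2]² = 6670² = 44488900
∑_{k=1}^{19} k³ = [19×20/2]² = 190² = 36100
∑_{k=20}^{115} k³ = 44488900 - 36100 = 44452800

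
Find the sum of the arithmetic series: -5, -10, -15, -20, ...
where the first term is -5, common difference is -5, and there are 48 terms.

Sₙ = n/2 × (first + last)
Last term = a + (n-1)d = -5 + (48-1)×(-5) = -240
S_48 = 48/2 × (-5 + (-240))
S_48 = 48/2 × (-245) = -5880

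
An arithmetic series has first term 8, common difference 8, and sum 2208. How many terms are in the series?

Using S = n/2 × [2a + (n-1)d]
2208 = n/2 × [2(8) + (n-1)(8)]
2208 = n/2 × [16 + 8n - 8]
4416 = n × [8 + 8n]
8n² + (8)n - 4416 = 0
Discriminant: Δ = (8)² - 4(8)(-4416) = 64 + 141312 = 141376
√Δ = 376
n = [-(8) + √Δ] / (2·8) = (-8 + 376) / 16 = 368 / 16 = 23
(The negative root is discarded since n must be a positive integer.)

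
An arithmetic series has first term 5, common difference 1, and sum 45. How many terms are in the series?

Using S = n/2 × [2a + (n-1)d]
45 = n/2 × [2(5) + (n-1)(1)]
45 = n/2 × [10 + 1n - 1]
90 = n × [9 + 1n]
1n² + (9)n - 90 = 0
Discriminant: Δ = (9)² - 4(1)(-90) = 81 + 360 = 441
√Δ = 21
n = [-(9) + √Δ] / (2·1) = (-9 + 21) / 2 = 12 / 2 = 6
(The negative root is discarded since n must be a positive integer.)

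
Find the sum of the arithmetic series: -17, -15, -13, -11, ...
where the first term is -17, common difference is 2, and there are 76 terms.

Sₙ = n/2 × (first + last)
Last term = a + (n-1)d = -17 + (76-1)×2 = 133
S_76 = 76/2 × (-17 + 133)
S_76 = 76/2 × 116 = 4408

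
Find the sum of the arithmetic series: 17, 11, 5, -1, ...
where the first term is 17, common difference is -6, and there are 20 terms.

Sₙ = n/2 × (first + last)
Last term = a + (n-1)d = 17 + (20-1)×(-6) = -97
S_20 = 20/2 × (17 + (-97))
S_20 = 20/2 × (-80) = -800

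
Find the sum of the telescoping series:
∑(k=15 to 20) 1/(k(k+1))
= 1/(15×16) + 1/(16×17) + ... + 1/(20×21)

Partial fractions: 1/(k(k+1)) = 1/k - 1/(k+1)
The series telescopes:
= (1/15 - 1/16) + (1/16 - 1/17) + ... + (1/20 - 1/21)
= 1/15 - 1/21
= 2/105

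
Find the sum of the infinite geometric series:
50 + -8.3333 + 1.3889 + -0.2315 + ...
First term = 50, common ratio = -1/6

For |r| < 1, S = a / (1 - r)
S = 50 / (1 - (-1/6))
S = 50 / (7/6)
S = 300/7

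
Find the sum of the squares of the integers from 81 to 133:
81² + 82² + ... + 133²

Use ∑_{k=1}^{n} k² = n(n+1)(2n+1)/6, then subtract the first 80 terms.
∑_{k=1}^{133} k² = 133×134×267/6 = 793079
∑_{k=1}^{80} k² = 80×81×161/6 = 173880
∑_{k=81}^{133} k² = 793079 - 173880 = 619199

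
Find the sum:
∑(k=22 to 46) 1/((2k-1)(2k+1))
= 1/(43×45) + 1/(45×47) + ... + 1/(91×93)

Partial fractions: 1/((2k-1)(2k+1)) = (1/2)[1/(2k-1) - 1/(2k+1)]
The series telescopes:
= (1/2)[1/43 - 1/93]
= 25/3999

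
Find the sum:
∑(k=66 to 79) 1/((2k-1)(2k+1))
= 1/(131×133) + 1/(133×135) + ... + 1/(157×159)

Partial fractions: 1/((2k-1)(2k+1)) = (1/2)[1/(2k-1) - 1/(2k+1)]
The series telescopes:
= (1/2)[1/131 - 1/159]
= 14/20829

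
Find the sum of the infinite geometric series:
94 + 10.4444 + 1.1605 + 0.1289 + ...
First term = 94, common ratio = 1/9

For |r| < 1, S = a / (1 - r)
S = 94 / (1 - (1/9))
S = 94 / (8/9)
S = 423/4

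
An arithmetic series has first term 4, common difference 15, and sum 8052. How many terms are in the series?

Using S = n/2 × [2a + (n-1)d]
8052 = n/2 × [2(4) + (n-1)(15)]
8052 = n/2 × [8 + 15n - 15]
16104 = n × [-7 + 15n]
15n² + (-7)n - 16104 = 0
Discriminant: Δ = (-7)² - 4(15)(-16104) = 49 + 966240 = 966289
√Δ = 983
n = [-(-7) + √Δ] / (2·15) = (7 + 983) / 30 = 990 / 30 = 33
(The negative root is discarded since n must be a positive integer.)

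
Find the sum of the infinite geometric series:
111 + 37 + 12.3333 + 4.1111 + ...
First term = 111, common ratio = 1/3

For |r| < 1, S = a / (1 - r)
S = 111 / (1 - (1/3))
S = 111 / (2/3)
S = 333/2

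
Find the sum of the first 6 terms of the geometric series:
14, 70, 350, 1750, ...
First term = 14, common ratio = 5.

Sₙ = a(1 - rⁿ) / (1 - r)
S_6 = 14(1 - 5^6) / (1 - 5)
S_6 = 14(1 - 15625) / (-4)
S_6 = 54684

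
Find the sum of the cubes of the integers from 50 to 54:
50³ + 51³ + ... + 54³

Use ∑_{k=1}^{n} k³ = [n(n+1)/2]², then subtract the first 49 terms.
∑_{k=1}^{54} k³ = [54×55/2]² = 1485² = 2205225
∑_{k=1}^{49} k³ = [49×50/2]² = 1225² = 1500625
∑_{k=50}^{54} k³ = 2205225 - 1500625 = 704600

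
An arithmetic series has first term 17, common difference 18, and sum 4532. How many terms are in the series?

Using S = n/2 × [2a + (n-1)d]
4532 = n/2 × [2(17) + (n-1)(18)]
4532 = n/2 × [34 + 18n - 18]
9064 = n × [16 + 18n]
18n² + (16)n - 9064 = 0
Discriminant: Δ = (16)² - 4(18)(-9064) = 256 + 652608 = 652864
√Δ = 808
n = [-(16) + √Δ] / (2·18) = (-16 + 808) / 36 = 792 / 36 = 22
(The negative root is discarded since n must be a positive integer.)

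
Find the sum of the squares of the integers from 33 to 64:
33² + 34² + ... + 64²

Use ∑_{k=1}^{n} k² = n(n+1)(2n+1)/6, then subtract the first 32 terms.
∑_{k=1}^{64} k² = 64×65×129/6 = 89440
∑_{k=1}^{32} k² = 32×33×65/6 = 11440
∑_{k=33}^{64} k² = 89440 - 11440 = 78000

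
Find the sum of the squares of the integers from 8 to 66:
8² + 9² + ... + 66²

Use ∑_{k=1}^{n} k² = n(n+1)(2n+1)/6, then subtract the first 7 terms.
∑_{k=1}^{66} k² = 66×67×133/6 = 98021
∑_{k=1}^{7} k² = 7×8×15/6 = 140
∑_{k=8}^{66} k² = 98021 - 140 = 97881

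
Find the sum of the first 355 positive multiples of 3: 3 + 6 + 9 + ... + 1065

Factor out 3: = 3(1 + 2 + ... + 355) = 3 × n(n+1)/2
= 3 × 355×356/2
= 3 × 63190
= 189570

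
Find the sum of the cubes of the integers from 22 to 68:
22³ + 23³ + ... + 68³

Use ∑_{k=1}^{n} k³ = [n(n+1)/2]², then subtract the first 21 terms.
∑_{k=1}^{68} k³ = [68×69/2]² = 2346² = 5503716
∑_{k=1}^{21} k³ = [21×22/2]² = 231² = 53361
∑_{k=22}^{68} k³ = 5503716 - 53361 = 5450355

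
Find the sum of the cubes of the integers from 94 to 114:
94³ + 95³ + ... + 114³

Use ∑_{k=1}^{n} k³ = [n(n+1)/2]², then subtract the first 93 terms.
∑_{k=1}^{114} k³ = [114×115/2]² = 6555² = 42968025
∑_{k=1}^{93} k³ = [93×94/2]² = 4371² = 19105641
∑_{k=94}^{114} k³ = 42968025 - 19105641 = 23862384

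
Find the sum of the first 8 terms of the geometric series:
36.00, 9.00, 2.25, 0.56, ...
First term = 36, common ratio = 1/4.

Sₙ = a(1 - rⁿ) / (1 - r)
S_8 = 36(1 - (1/4)^8) / (1 - (1/4))
S_8 = 36(1 - (1/65536)) / (3/4)
S_8 = 196605/4096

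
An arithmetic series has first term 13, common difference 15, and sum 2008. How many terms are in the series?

Using S = n/2 × [2a + (n-1)d]
2008 = n/2 × [2(13) + (n-1)(15)]
2008 = n/2 × [26 + 15n - 15]
4016 = n × [11 + 15n]
15n² + (11)n - 4016 = 0
Discriminant: Δ = (11)² - 4(15)(-4016) = 121 + 240960 = 241081
√Δ = 491
n = [-(11) + √Δ] / (2·15) = (-11 + 491) / 30 = 480 / 30 = 16
(The negative root is discarded since n must be a positive integer.)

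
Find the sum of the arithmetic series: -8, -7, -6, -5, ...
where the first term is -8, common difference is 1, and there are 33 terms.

Sₙ = n/2 × (first + last)
Last term = a + (n-1)d = -8 + (33-1)×1 = 24
S_33 = 33/2 × (-8 + 24)
S_33 = 33/2 × 16 = 264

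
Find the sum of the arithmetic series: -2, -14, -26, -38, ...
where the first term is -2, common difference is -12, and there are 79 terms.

Sₙ = n/2 × (first + last)
Last term = a + (n-1)d = -2 + (79-1)×(-12) = -938
S_79 = 79/2 × (-2 + (-938))
S_79 = 79/2 × (-940) = -37130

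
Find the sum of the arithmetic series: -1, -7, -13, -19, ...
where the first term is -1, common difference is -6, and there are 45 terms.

Sₙ = n/2 × (first + last)
Last term = a + (n-1)d = -1 + (45-1)×(-6) = -265
S_45 = 45/2 × (-1 + (-265))
S_45 = 45/2 × (-266) = -5985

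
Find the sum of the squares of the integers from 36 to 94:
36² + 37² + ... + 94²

Use ∑_{k=1}^{n} k² = n(n+1)(2n+1)/6, then subtract the first 35 terms.
∑_{k=1}^{94} k² = 94×95×189/6 = 281295
∑_{k=1}^{35} k² = 35×36×71/6 = 14910
∑_{k=36}^{94} k² = 281295 - 14910 = 266385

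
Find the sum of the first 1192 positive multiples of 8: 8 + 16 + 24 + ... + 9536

Factor out 8: = 8(1 + 2 + ... + 1192) = 8 × n(n+1)/2
= 8 × 1192×1193/2
= 8 × 711028
= 5688224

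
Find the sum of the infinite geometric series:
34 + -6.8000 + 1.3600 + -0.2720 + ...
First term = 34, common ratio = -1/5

For |r| < 1, S = a / (1 - r)
S = 34 / (1 - (-1/5))
S = 34 / (6/5)
S = 85/3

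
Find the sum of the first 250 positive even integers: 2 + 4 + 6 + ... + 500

Sum of first n even numbers = n(n+1)
= 250×251
= 62750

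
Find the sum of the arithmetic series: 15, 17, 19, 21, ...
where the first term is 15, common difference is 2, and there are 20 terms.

Sₙ = n/2 × (first + last)
Last term = a + (n-1)d = 15 + (20-1)×2 = 53
S_20 = 20/2 × (15 + 53)
S_20 = 20/2 × 68 = 680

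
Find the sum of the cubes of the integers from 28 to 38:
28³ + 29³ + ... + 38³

Use ∑_{k=1}^{n} k³ = [n(n+1)/2]², then subtract the first 27 terms.
∑_{k=1}^{38} k³ = [38×39/2]² = 741² = 549081
∑_{k=1}^{27} k³ = [27×28/2]² = 378² = 142884
∑_{k=28}^{38} k³ = 549081 - 142884 = 406197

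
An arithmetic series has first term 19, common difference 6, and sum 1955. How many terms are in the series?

Using S = n/2 × [2a + (n-1)d]
1955 = n/2 × [2(19) + (n-1)(6)]
1955 = n/2 × [38 + 6n - 6]
3910 = n × [32 + 6n]
6n² + (32)n - 3910 = 0
Discriminant: Δ = (32)² - 4(6)(-3910) = 1024 + 93840 = 94864
√Δ = 308
n = [-(32) + √Δ] / (2·6) = (-32 + 308) / 12 = 276 / 12 = 23
(The negative root is discarded since n must be a positive integer.)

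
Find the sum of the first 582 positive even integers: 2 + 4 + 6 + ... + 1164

Sum of first n even numbers = n(n+1)
= 582×583
= 339306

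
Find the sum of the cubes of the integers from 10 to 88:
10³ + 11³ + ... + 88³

Use ∑_{k=1}^{n} k³ = [n(n+1)/2]², then subtract the first 9 terms.
∑_{k=1}^{88} k³ = [88×89/2]² = 3916² = 15335056
∑_{k=1}^{9} k³ = [9×10/2]² = 45² = 2025
∑_{k=10}^{88} k³ = 15335056 - 2025 = 15333031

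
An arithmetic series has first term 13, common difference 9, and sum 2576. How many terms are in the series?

Using S = n/2 × [2a + (n-1)d]
2576 = n/2 × [2(13) + (n-1)(9)]
2576 = n/2 × [26 + 9n - 9]
5152 = n × [17 + 9n]
9n² + (17)n - 5152 = 0
Discriminant: Δ = (17)² - 4(9)(-5152) = 289 + 185472 = 185761
√Δ = 431
n = [-(17) + √Δ] / (2·9) = (-17 + 431) / 18 = 414 / 18 = 23
(The negative root is discarded since n must be a positive integer.)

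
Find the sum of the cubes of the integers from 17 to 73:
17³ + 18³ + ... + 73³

Use ∑_{k=1}^{n} k³ = [n(n+1)/2]², then subtract the first 16 terms.
∑_{k=1}^{73} k³ = [73×74/2]² = 2701² = 7295401
∑_{k=1}^{16} k³ = [16×17/2]² = 136² = 18496
∑_{k=17}^{73} k³ = 7295401 - 18496 = 7276905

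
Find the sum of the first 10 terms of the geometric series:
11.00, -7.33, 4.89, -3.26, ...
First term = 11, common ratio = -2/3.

Sₙ = a(1 - rⁿ) / (1 - r)
S_10 = 11(1 - (-2/3)^10) / (1 - (-2/3))
S_10 = 11(1 - (1024/59049)) / (5/3)
S_10 = 127655/19683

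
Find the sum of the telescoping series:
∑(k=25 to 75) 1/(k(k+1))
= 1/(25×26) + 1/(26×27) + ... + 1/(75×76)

Partial fractions: 1/(k(k+1)) = 1/k - 1/(k+1)
The series telescopes:
= (1/25 - 1/26) + (1/26 - 1/27) + ... + (1/75 - 1/76)
= 1/25 - 1/76
= 51/1900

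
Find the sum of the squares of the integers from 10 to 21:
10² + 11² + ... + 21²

Use ∑_{k=1}^{n} k² = n(n+1)(2n+1)/6, then subtract the first 9 terms.
∑_{k=1}^{21} k² = 21×22×43/6 = 3311
∑_{k=1}^{9} k² = 9×10×19/6 = 285
∑_{k=10}^{21} k² = 3311 - 285 = 3026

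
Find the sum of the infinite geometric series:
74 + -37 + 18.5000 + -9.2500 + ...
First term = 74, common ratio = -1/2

For |r| < 1, S = a / (1 - r)
S = 74 / (1 - (-1/2))
S = 74 / (3/2)
S = 148/3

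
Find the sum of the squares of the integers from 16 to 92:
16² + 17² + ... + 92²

Use ∑_{k=1}^{n} k² = n(n+1)(2n+1)/6, then subtract the first 15 terms.
∑_{k=1}^{92} k² = 92×93×185/6 = 263810
∑_{k=1}^{15} k² = 15×16×31/6 = 1240
∑_{k=16}^{92} k² = 263810 - 1240 = 262570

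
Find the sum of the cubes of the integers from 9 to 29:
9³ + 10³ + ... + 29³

Use ∑_{k=1}^{n} k³ = [n(n+1)/2]², then subtract the first 8 terms.
∑_{k=1}^{29} k³ = [29×30/2]² = 435² = 189225
∑_{k=1}^{8} k³ = [8×9/2]² = 36² = 1296
∑_{k=9}^{29} k³ = 189225 - 1296 = 187929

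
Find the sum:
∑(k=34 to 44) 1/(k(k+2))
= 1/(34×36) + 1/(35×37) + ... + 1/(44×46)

Partial fractions: 1/(k(k+2)) = (1/2)[1/k - 1/(k+2)]
Telescoping leaves the first two and last two terms:
= (1/2)[1/34 + 1/35 - 1/45 - 1/46]
= 1727/246330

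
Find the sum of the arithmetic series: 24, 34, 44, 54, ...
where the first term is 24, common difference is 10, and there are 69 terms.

Sₙ = n/2 × (first + last)
Last term = a + (n-1)d = 24 + (69-1)×10 = 704
S_69 = 69/2 × (24 + 704)
S_69 = 69/2 × 728 = 25116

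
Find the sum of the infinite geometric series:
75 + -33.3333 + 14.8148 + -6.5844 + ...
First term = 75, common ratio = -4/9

For |r| < 1, S = a / (1 - r)
S = 75 / (1 - (-4/9))
S = 75 / (13/9)
S = 675/13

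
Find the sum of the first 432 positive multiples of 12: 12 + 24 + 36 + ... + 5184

Factor out 12: = 12(1 + 2 + ... + 432) = 12 × n(n+1)/2
= 12 × 432×433/2
= 12 × 93528
= 1122336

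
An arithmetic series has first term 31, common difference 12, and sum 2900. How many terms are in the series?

Using S = n/2 × [2a + (n-1)d]
2900 = n/2 × [2(31) + (n-1)(12)]
2900 = n/2 × [62 + 12n - 12]
5800 = n × [50 + 12n]
12n² + (50)n - 5800 = 0
Discriminant: Δ = (50)² - 4(12)(-5800) = 2500 + 278400 = 280900
√Δ = 530
n = [-(50) + √Δ] / (2·12) = (-50 + 530) / 24 = 480 / 24 = 20
(The negative root is discarded since n must be a positive integer.)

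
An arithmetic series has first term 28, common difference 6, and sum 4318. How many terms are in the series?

Using S = n/2 × [2a + (n-1)d]
4318 = n/2 × [2(28) + (n-1)(6)]
4318 = n/2 × [56 + 6n - 6]
8636 = n × [50 + 6n]
6n² + (50)n - 8636 = 0
Discriminant: Δ = (50)² - 4(6)(-8636) = 2500 + 207264 = 209764
√Δ = 458
n = [-(50) + √Δ] / (2·6) = (-50 + 458) / 12 = 408 / 12 = 34
(The negative root is discarded since n must be a positive integer.)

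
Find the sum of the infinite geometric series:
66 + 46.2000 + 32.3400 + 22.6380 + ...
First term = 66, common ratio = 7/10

For |r| < 1, S = a / (1 - r)
S = 66 / (1 - (7/10))
S = 66 / (3/10)
S = 220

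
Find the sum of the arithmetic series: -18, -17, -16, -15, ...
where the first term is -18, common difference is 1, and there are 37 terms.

Sₙ = n/2 × (first + last)
Last term = a + (n-1)d = -18 + (37-1)×1 = 18
S_37 = 37/2 × (-18 + 18)
S_37 = 37/2 × 0 = 0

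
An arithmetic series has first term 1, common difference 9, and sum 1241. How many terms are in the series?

Using S = n/2 × [2a + (n-1)d]
1241 = n/2 × [2(1) + (n-1)(9)]
1241 = n/2 × [2 + 9n - 9]
2482 = n × [-7 + 9n]
9n² + (-7)n - 2482 = 0
Discriminant: Δ = (-7)² - 4(9)(-2482) = 49 + 89352 = 89401
√Δ = 299
n = [-(-7) + √Δ] / (2·9) = (7 + 299) / 18 = 306 / 18 = 17
(The negative root is discarded since n must be a positive integer.)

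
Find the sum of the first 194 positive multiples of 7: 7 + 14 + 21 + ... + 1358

Factor out 7: = 7(1 + 2 + ... + 194) = 7 × n(n+1)/2
= 7 × 194×195/2
= 7 × 18915
= 132405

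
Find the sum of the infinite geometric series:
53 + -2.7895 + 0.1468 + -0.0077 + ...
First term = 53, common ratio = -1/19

For |r| < 1, S = a / (1 - r)
S = 53 / (1 - (-1/19))
S = 53 / (20/19)
S = 1007/20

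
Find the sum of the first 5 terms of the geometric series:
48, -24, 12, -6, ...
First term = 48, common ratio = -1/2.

Sₙ = a(1 - rⁿ) / (1 - r)
S_5 = 48(1 - (-1/2)^5) / (1 - (-1/2))
S_5 = 48(1 - (-1/32)) / (3/2)
S_5 = 33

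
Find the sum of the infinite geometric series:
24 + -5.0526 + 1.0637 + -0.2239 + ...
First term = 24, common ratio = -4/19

For |r| < 1, S = a / (1 - r)
S = 24 / (1 - (-4/19))
S = 24 / (23/19)
S = 456/23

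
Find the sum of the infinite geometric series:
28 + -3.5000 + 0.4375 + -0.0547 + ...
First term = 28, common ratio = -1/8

For |r| < 1, S = a / (1 - r)
S = 28 / (1 - (-1/8))
S = 28 / (9/8)
S = 224/9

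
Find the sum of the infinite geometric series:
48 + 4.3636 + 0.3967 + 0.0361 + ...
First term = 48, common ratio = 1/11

For |r| < 1, S = a / (1 - r)
S = 48 / (1 - (1/11))
S = 48 / (10/11)
S = 264/5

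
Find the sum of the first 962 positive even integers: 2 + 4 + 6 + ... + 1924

Sum of first n even numbers = n(n+1)
= 962×963
= 926406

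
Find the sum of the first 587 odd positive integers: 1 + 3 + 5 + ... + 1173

Sum of first n odd numbers = n²
= 587²
= 344569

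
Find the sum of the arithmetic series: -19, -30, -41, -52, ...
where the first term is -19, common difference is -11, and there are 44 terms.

Sₙ = n/2 × (first + last)
Last term = a + (n-1)d = -19 + (44-1)×(-11) = -492
S_44 = 44/2 × (-19 + (-492))
S_44 = 44/2 × (-511) = -11242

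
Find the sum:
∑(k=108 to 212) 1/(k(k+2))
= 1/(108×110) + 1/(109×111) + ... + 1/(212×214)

Partial fractions: 1/(k(k+2)) = (1/2)[1/k - 1/(k+2)]
Telescoping leaves the first two and last two terms:
= (1/2)[1/108 + 1/109 - 1/213 - 1/214]
= 810775/178863768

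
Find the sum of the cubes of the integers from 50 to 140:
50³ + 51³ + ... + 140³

Use ∑_{k=1}^{n} k³ = [n(n+1)/2]², then subtract the first 49 terms.
∑_{k=1}^{140} k³ = [140×141/2]² = 9870² = 97416900
∑_{k=1}^{49} k³ = [49×50/2]² = 1225² = 1500625
∑_{k=50}^{140} k³ = 97416900 - 1500625 = 95916275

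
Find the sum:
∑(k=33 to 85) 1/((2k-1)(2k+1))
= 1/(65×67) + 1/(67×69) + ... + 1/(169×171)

Partial fractions: 1/((2k-1)(2k+1)) = (1/2)[1/(2k-1) - 1/(2k+1)]
The series telescopes:
= (1/2)[1/65 - 1/171]
= 53/11115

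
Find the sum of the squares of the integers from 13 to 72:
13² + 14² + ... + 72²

Use ∑_{k=1}^{n} k² = n(n+1)(2n+1)/6, then subtract the first 12 terms.
∑_{k=1}^{72} k² = 72×73×145/6 = 127020
∑_{k=1}^{12} k² = 12×13×25/6 = 650
∑_{k=13}^{72} k² = 127020 - 650 = 126370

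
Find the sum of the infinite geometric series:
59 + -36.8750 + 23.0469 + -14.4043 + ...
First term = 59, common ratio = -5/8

For |r| < 1, S = a / (1 - r)
S = 59 / (1 - (-5/8))
S = 59 / (13/8)
S = 472/13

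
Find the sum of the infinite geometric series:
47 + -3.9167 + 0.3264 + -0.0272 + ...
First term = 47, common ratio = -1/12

For |r| < 1, S = a / (1 - r)
S = 47 / (1 - (-1/12))
S = 47 / (13/12)
S = 564/13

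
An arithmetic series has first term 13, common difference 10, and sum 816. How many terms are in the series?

Using S = n/2 × [2a + (n-1)d]
816 = n/2 × [2(13) + (n-1)(10)]
816 = n/2 × [26 + 10n - 10]
1632 = n × [16 + 10n]
10n² + (16)n - 1632 = 0
Discriminant: Δ = (16)² - 4(10)(-1632) = 256 + 65280 = 65536
√Δ = 256
n = [-(16) + √Δ] / (2·10) = (-16 + 256) / 20 = 240 / 20 = 12
(The negative root is discarded since n must be a positive integer.)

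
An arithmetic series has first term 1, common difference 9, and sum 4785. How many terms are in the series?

Using S = n/2 × [2a + (n-1)d]
4785 = n/2 × [2(1) + (n-1)(9)]
4785 = n/2 × [2 + 9n - 9]
9570 = n × [-7 + 9n]
9n² + (-7)n - 9570 = 0
Discriminant: Δ = (-7)² - 4(9)(-9570) = 49 + 344520 = 344569
√Δ = 587
n = [-(-7) + √Δ] / (2·9) = (7 + 587) / 18 = 594 / 18 = 33
(The negative root is discarded since n must be a positive integer.)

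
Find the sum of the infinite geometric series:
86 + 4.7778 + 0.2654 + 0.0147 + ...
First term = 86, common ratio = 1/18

For |r| < 1, S = a / (1 - r)
S = 86 / (1 - (1/18))
S = 86 / (17/18)
S = 1548/17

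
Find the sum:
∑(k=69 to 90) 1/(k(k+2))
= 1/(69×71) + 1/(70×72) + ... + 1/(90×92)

Partial fractions: 1/(k(k+2)) = (1/2)[1/k - 1/(k+2)]
Telescoping leaves the first two and last two terms:
= (1/2)[1/69 + 1/70 - 1/91 - 1/92]
= 869/251160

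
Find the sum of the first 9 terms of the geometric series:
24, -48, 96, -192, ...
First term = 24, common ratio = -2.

Sₙ = a(1 - rⁿ) / (1 - r)
S_9 = 24(1 - (-2)^9) / (1 - (-2))
S_9 = 24(1 - (-512)) / (3)
S_9 = 4104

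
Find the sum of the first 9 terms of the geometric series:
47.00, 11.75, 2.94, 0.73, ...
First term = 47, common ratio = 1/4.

Sₙ = a(1 - rⁿ) / (1 - r)
S_9 = 47(1 - (1/4)^9) / (1 - (1/4))
S_9 = 47(1 - (1/262144)) / (3/4)
S_9 = 4106907/65536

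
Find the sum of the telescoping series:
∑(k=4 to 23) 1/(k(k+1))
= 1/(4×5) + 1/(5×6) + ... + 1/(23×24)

Partial fractions: 1/(k(k+1)) = 1/k - 1/(k+1)
The series telescopes:
= (1/4 - 1/5) + (1/5 - 1/6) + ... + (1/23 - 1/24)
= 1/4 - 1/24
= 5/24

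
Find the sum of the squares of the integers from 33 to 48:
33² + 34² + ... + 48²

Use ∑_{k=1}^{n} k² = n(n+1)(2n+1)/6, then subtract the first 32 terms.
∑_{k=1}^{48} k² = 48×49×97/6 = 38024
∑_{k=1}^{32} k² = 32×33×65/6 = 11440
∑_{k=33}^{48} k² = 38024 - 11440 = 26584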